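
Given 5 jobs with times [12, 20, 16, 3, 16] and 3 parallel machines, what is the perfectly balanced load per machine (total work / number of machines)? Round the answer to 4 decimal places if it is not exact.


Total processing time = 12 + 20 + 16 + 3 + 16 = 67
Number of machines = 3
Ideal balanced load = 67 / 3 = 22.3333

22.3333


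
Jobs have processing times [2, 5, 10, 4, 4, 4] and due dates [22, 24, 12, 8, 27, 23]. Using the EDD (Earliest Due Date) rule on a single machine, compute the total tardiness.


Sort by due date (EDD order): [(4, 8), (10, 12), (2, 22), (4, 23), (5, 24), (4, 27)]
Compute completion times and tardiness:
  Job 1: p=4, d=8, C=4, tardiness=max(0,4-8)=0
  Job 2: p=10, d=12, C=14, tardiness=max(0,14-12)=2
  Job 3: p=2, d=22, C=16, tardiness=max(0,16-22)=0
  Job 4: p=4, d=23, C=20, tardiness=max(0,20-23)=0
  Job 5: p=5, d=24, C=25, tardiness=max(0,25-24)=1
  Job 6: p=4, d=27, C=29, tardiness=max(0,29-27)=2
Total tardiness = 5

5


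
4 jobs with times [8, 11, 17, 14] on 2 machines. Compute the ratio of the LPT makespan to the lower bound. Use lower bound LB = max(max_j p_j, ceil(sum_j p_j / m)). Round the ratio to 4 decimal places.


LPT order: [17, 14, 11, 8]
Machine loads after assignment: [25, 25]
LPT makespan = 25
Lower bound = max(max_job, ceil(total/2)) = max(17, 25) = 25
Ratio = 25 / 25 = 1.0

1.0


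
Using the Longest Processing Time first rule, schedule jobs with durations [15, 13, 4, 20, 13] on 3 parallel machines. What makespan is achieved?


Sort jobs in decreasing order (LPT): [20, 15, 13, 13, 4]
Assign each job to the least loaded machine:
  Machine 1: jobs [20], load = 20
  Machine 2: jobs [15, 4], load = 19
  Machine 3: jobs [13, 13], load = 26
Makespan = max load = 26

26


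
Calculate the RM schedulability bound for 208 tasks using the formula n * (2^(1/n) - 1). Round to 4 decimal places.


Compute 2^(1/208) = 1.0033379971
Subtract 1: 1.0033379971 - 1 = 0.0033379971
Multiply by n: 208 * 0.0033379971 = 0.6943033968
Round to 4 dp: 0.6943

0.6943


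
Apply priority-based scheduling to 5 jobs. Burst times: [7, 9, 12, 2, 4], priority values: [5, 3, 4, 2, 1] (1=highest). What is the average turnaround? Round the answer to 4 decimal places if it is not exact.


Sort by priority (ascending = highest first):
Order: [(1, 4), (2, 2), (3, 9), (4, 12), (5, 7)]
Completion times:
  Priority 1, burst=4, C=4
  Priority 2, burst=2, C=6
  Priority 3, burst=9, C=15
  Priority 4, burst=12, C=27
  Priority 5, burst=7, C=34
Average turnaround = 86/5 = 17.2

17.2


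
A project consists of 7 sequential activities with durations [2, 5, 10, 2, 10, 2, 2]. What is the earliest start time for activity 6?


Activity 6 starts after activities 1 through 5 complete.
Predecessor durations: [2, 5, 10, 2, 10]
ES = 2 + 5 + 10 + 2 + 10 = 29

29


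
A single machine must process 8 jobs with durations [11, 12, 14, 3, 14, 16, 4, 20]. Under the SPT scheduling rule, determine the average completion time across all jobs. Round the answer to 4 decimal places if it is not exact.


Sort jobs by processing time (SPT order): [3, 4, 11, 12, 14, 14, 16, 20]
Compute completion times sequentially:
  Job 1: processing = 3, completes at 3
  Job 2: processing = 4, completes at 7
  Job 3: processing = 11, completes at 18
  Job 4: processing = 12, completes at 30
  Job 5: processing = 14, completes at 44
  Job 6: processing = 14, completes at 58
  Job 7: processing = 16, completes at 74
  Job 8: processing = 20, completes at 94
Sum of completion times = 328
Average completion time = 328/8 = 41.0

41.0


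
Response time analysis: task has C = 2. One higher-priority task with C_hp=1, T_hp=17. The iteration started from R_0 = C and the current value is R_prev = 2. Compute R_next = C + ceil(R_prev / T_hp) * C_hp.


R_next = C + ceil(R_prev / T_hp) * C_hp
ceil(2 / 17) = ceil(0.1176) = 1
Interference = 1 * 1 = 1
R_next = 2 + 1 = 3

3


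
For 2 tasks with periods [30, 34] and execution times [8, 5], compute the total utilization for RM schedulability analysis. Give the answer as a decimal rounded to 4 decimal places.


Compute individual utilizations (exact fractions):
  Task 1: C/T = 8/30 = 4/15 (approx. 0.2667)
  Task 2: C/T = 5/34 (approx. 0.1471)
Total utilization U = 4/15 + 5/34 = 211/510
Rounded to 4 decimal places: U = 0.4137
RM (Liu & Layland) bound for 2 tasks = 0.828427; compare with U = 211/510 (approx. 0.413725)
U <= bound, so schedulable by RM sufficient condition.

0.4137


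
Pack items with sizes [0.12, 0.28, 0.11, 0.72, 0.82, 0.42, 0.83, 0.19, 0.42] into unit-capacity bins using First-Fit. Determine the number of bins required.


Place items sequentially using First-Fit:
  Item 0.12 -> new Bin 1
  Item 0.28 -> Bin 1 (now 0.4)
  Item 0.11 -> Bin 1 (now 0.51)
  Item 0.72 -> new Bin 2
  Item 0.82 -> new Bin 3
  Item 0.42 -> Bin 1 (now 0.93)
  Item 0.83 -> new Bin 4
  Item 0.19 -> Bin 2 (now 0.91)
  Item 0.42 -> new Bin 5
Total bins used = 5

5


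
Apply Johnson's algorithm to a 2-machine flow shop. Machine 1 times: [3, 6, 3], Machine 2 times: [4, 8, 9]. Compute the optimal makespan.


Apply Johnson's rule:
  Group 1 (a <= b): [(1, 3, 4), (3, 3, 9), (2, 6, 8)]
  Group 2 (a > b): []
Optimal job order: [1, 3, 2]
Schedule:
  Job 1: M1 done at 3, M2 done at 7
  Job 3: M1 done at 6, M2 done at 16
  Job 2: M1 done at 12, M2 done at 24
Makespan = 24

24


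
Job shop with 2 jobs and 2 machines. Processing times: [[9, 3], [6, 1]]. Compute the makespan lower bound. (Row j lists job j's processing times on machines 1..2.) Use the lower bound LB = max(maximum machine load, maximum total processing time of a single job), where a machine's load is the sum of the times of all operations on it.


Machine loads:
  Machine 1: 9 + 6 = 15
  Machine 2: 3 + 1 = 4
Max machine load = 15
Job totals:
  Job 1: 12
  Job 2: 7
Max job total = 12
Lower bound = max(15, 12) = 15

15


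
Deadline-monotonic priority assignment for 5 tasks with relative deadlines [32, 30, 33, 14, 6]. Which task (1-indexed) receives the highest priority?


Sort tasks by relative deadline (ascending):
  Task 5: deadline = 6
  Task 4: deadline = 14
  Task 2: deadline = 30
  Task 1: deadline = 32
  Task 3: deadline = 33
Priority order (highest first): [5, 4, 2, 1, 3]
Highest priority task = 5

5


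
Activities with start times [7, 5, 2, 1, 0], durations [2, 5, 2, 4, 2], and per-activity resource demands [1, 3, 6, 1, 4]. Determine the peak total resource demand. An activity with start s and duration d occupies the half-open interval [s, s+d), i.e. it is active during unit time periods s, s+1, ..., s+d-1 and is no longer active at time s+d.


Each activity i is active on [start_i, start_i + duration_i).
Compute total resource usage per time slot:
  t=0: active resources = [4], total = 4
  t=1: active resources = [1, 4], total = 5
  t=2: active resources = [6, 1], total = 7
  t=3: active resources = [6, 1], total = 7
  t=4: active resources = [1], total = 1
  t=5: active resources = [3], total = 3
  t=6: active resources = [3], total = 3
  t=7: active resources = [1, 3], total = 4
  t=8: active resources = [1, 3], total = 4
  t=9: active resources = [3], total = 3
Peak resource demand = 7

7


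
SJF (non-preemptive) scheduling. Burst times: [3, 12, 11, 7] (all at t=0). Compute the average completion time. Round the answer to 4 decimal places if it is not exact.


SJF order (ascending): [3, 7, 11, 12]
Completion times:
  Job 1: burst=3, C=3
  Job 2: burst=7, C=10
  Job 3: burst=11, C=21
  Job 4: burst=12, C=33
Average completion = 67/4 = 16.75

16.75


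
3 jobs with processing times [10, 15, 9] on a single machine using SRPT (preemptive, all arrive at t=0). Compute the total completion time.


Since all jobs arrive at t=0, SRPT equals SPT ordering.
SPT order: [9, 10, 15]
Completion times:
  Job 1: p=9, C=9
  Job 2: p=10, C=19
  Job 3: p=15, C=34
Total completion time = 9 + 19 + 34 = 62

62


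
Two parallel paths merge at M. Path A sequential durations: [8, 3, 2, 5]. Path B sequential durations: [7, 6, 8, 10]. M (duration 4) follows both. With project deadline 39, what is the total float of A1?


Forward pass: ES(A1) = sum of predecessors on chain A = 0
EF = ES + duration = 0 + 8 = 8
Backward pass: LF(M) = deadline = 39; LS(M) = 39 - 4 = 35
LF(A1) = LS(M) - sum(successors on chain A) = 35 - 10 = 25
LS = LF - duration = 25 - 8 = 17
Total float = LS - ES = 17 - 0 = 17

17


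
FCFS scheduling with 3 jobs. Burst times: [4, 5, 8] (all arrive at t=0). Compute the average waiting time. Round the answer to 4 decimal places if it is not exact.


FCFS order (as given): [4, 5, 8]
Waiting times:
  Job 1: wait = 0
  Job 2: wait = 4
  Job 3: wait = 9
Sum of waiting times = 13
Average waiting time = 13/3 = 4.3333

4.3333


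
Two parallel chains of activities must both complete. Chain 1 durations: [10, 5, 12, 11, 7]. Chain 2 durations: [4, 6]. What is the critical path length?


Path A total = 10 + 5 + 12 + 11 + 7 = 45
Path B total = 4 + 6 = 10
Critical path = longest path = max(45, 10) = 45

45


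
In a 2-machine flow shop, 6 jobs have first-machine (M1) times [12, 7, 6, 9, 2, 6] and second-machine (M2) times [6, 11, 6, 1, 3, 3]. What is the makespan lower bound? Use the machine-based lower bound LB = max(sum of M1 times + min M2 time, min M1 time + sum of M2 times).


LB1 = sum(M1 times) + min(M2 times) = 42 + 1 = 43
LB2 = min(M1 times) + sum(M2 times) = 2 + 30 = 32
Lower bound = max(LB1, LB2) = max(43, 32) = 43

43


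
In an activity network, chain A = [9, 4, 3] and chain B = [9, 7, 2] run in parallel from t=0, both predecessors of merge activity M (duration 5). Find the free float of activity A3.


ES(A3) = sum of predecessors on chain A = 13
EF(A3) = ES + duration = 13 + 3 = 16
Successor of A3 is M. ES(M) = max(sum(A), sum(B)) = max(16, 18) = 18
Free float = ES(successor) - EF(current) = 18 - 16 = 2

2


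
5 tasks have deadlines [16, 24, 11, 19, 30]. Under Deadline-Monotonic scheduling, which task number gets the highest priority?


Sort tasks by relative deadline (ascending):
  Task 3: deadline = 11
  Task 1: deadline = 16
  Task 4: deadline = 19
  Task 2: deadline = 24
  Task 5: deadline = 30
Priority order (highest first): [3, 1, 4, 2, 5]
Highest priority task = 3

3


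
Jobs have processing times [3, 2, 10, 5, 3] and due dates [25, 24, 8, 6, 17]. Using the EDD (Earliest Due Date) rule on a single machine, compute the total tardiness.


Sort by due date (EDD order): [(5, 6), (10, 8), (3, 17), (2, 24), (3, 25)]
Compute completion times and tardiness:
  Job 1: p=5, d=6, C=5, tardiness=max(0,5-6)=0
  Job 2: p=10, d=8, C=15, tardiness=max(0,15-8)=7
  Job 3: p=3, d=17, C=18, tardiness=max(0,18-17)=1
  Job 4: p=2, d=24, C=20, tardiness=max(0,20-24)=0
  Job 5: p=3, d=25, C=23, tardiness=max(0,23-25)=0
Total tardiness = 8

8


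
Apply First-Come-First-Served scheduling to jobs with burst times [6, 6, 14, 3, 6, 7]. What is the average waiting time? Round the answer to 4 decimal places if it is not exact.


FCFS order (as given): [6, 6, 14, 3, 6, 7]
Waiting times:
  Job 1: wait = 0
  Job 2: wait = 6
  Job 3: wait = 12
  Job 4: wait = 26
  Job 5: wait = 29
  Job 6: wait = 35
Sum of waiting times = 108
Average waiting time = 108/6 = 18.0

18.0


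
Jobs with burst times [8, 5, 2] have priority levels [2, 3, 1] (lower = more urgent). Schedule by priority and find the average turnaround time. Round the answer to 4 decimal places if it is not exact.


Sort by priority (ascending = highest first):
Order: [(1, 2), (2, 8), (3, 5)]
Completion times:
  Priority 1, burst=2, C=2
  Priority 2, burst=8, C=10
  Priority 3, burst=5, C=15
Average turnaround = 27/3 = 9.0

9.0


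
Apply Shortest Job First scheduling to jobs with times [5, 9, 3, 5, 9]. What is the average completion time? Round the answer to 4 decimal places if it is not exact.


SJF order (ascending): [3, 5, 5, 9, 9]
Completion times:
  Job 1: burst=3, C=3
  Job 2: burst=5, C=8
  Job 3: burst=5, C=13
  Job 4: burst=9, C=22
  Job 5: burst=9, C=31
Average completion = 77/5 = 15.4

15.4


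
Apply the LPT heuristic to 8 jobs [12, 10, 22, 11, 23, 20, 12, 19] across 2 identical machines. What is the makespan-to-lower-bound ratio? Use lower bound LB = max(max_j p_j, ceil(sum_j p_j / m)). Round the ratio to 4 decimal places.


LPT order: [23, 22, 20, 19, 12, 12, 11, 10]
Machine loads after assignment: [65, 64]
LPT makespan = 65
Lower bound = max(max_job, ceil(total/2)) = max(23, 65) = 65
Ratio = 65 / 65 = 1.0

1.0


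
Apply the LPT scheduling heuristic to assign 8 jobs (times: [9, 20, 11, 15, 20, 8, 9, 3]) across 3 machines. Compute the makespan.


Sort jobs in decreasing order (LPT): [20, 20, 15, 11, 9, 9, 8, 3]
Assign each job to the least loaded machine:
  Machine 1: jobs [20, 9, 3], load = 32
  Machine 2: jobs [20, 9], load = 29
  Machine 3: jobs [15, 11, 8], load = 34
Makespan = max load = 34

34


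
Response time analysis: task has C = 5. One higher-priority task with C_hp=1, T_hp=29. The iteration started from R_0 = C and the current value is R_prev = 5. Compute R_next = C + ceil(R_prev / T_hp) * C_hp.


R_next = C + ceil(R_prev / T_hp) * C_hp
ceil(5 / 29) = ceil(0.1724) = 1
Interference = 1 * 1 = 1
R_next = 5 + 1 = 6

6


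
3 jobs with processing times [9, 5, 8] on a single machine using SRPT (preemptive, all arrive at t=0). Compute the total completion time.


Since all jobs arrive at t=0, SRPT equals SPT ordering.
SPT order: [5, 8, 9]
Completion times:
  Job 1: p=5, C=5
  Job 2: p=8, C=13
  Job 3: p=9, C=22
Total completion time = 5 + 13 + 22 = 40

40


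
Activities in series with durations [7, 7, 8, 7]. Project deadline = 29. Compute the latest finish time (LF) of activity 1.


LF(activity 1) = deadline - sum of successor durations
Successors: activities 2 through 4 with durations [7, 8, 7]
Sum of successor durations = 22
LF = 29 - 22 = 7

7


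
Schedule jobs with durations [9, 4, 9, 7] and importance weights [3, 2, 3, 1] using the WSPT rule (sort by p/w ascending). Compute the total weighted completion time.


Compute p/w ratios and sort ascending (WSPT): [(4, 2), (9, 3), (9, 3), (7, 1)]
Compute weighted completion times:
  Job (p=4,w=2): C=4, w*C=2*4=8
  Job (p=9,w=3): C=13, w*C=3*13=39
  Job (p=9,w=3): C=22, w*C=3*22=66
  Job (p=7,w=1): C=29, w*C=1*29=29
Total weighted completion time = 142

142


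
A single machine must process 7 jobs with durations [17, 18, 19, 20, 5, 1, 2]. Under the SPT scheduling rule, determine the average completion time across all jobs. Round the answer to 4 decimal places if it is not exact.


Sort jobs by processing time (SPT order): [1, 2, 5, 17, 18, 19, 20]
Compute completion times sequentially:
  Job 1: processing = 1, completes at 1
  Job 2: processing = 2, completes at 3
  Job 3: processing = 5, completes at 8
  Job 4: processing = 17, completes at 25
  Job 5: processing = 18, completes at 43
  Job 6: processing = 19, completes at 62
  Job 7: processing = 20, completes at 82
Sum of completion times = 224
Average completion time = 224/7 = 32.0

32.0


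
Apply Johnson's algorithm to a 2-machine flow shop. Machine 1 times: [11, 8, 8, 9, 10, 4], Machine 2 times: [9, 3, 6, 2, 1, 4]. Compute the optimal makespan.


Apply Johnson's rule:
  Group 1 (a <= b): [(6, 4, 4)]
  Group 2 (a > b): [(1, 11, 9), (3, 8, 6), (2, 8, 3), (4, 9, 2), (5, 10, 1)]
Optimal job order: [6, 1, 3, 2, 4, 5]
Schedule:
  Job 6: M1 done at 4, M2 done at 8
  Job 1: M1 done at 15, M2 done at 24
  Job 3: M1 done at 23, M2 done at 30
  Job 2: M1 done at 31, M2 done at 34
  Job 4: M1 done at 40, M2 done at 42
  Job 5: M1 done at 50, M2 done at 51
Makespan = 51

51


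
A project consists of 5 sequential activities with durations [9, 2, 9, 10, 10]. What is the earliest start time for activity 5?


Activity 5 starts after activities 1 through 4 complete.
Predecessor durations: [9, 2, 9, 10]
ES = 9 + 2 + 9 + 10 = 30

30


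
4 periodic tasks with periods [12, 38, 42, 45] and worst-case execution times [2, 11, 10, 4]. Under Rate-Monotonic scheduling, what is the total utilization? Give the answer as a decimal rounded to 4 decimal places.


Compute individual utilizations (exact fractions):
  Task 1: C/T = 2/12 = 1/6 (approx. 0.1667)
  Task 2: C/T = 11/38 (approx. 0.2895)
  Task 3: C/T = 10/42 = 5/21 (approx. 0.2381)
  Task 4: C/T = 4/45 (approx. 0.0889)
Total utilization U = 1/6 + 11/38 + 5/21 + 4/45 = 4687/5985
Rounded to 4 decimal places: U = 0.7831
RM (Liu & Layland) bound for 4 tasks = 0.756828; compare with U = 4687/5985 (approx. 0.783124)
bound < U <= 1, so the RM sufficient condition is not met (inconclusive; an exact test such as response-time analysis is needed).

0.7831


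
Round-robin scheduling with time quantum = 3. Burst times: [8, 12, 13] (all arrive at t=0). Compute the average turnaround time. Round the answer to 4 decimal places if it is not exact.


Time quantum = 3
Execution trace:
  J1 runs 3 units, time = 3
  J2 runs 3 units, time = 6
  J3 runs 3 units, time = 9
  J1 runs 3 units, time = 12
  J2 runs 3 units, time = 15
  J3 runs 3 units, time = 18
  J1 runs 2 units, time = 20
  J2 runs 3 units, time = 23
  J3 runs 3 units, time = 26
  J2 runs 3 units, time = 29
  J3 runs 3 units, time = 32
  J3 runs 1 units, time = 33
Finish times: [20, 29, 33]
Average turnaround = 82/3 = 27.3333

27.3333


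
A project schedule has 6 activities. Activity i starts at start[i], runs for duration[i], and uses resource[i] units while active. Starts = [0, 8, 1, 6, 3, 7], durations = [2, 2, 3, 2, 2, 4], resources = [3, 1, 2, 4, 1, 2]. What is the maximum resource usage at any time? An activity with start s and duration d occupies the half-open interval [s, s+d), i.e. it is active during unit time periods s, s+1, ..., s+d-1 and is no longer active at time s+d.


Each activity i is active on [start_i, start_i + duration_i).
Compute total resource usage per time slot:
  t=0: active resources = [3], total = 3
  t=1: active resources = [3, 2], total = 5
  t=2: active resources = [2], total = 2
  t=3: active resources = [2, 1], total = 3
  t=4: active resources = [1], total = 1
  t=5: active resources = [], total = 0
  t=6: active resources = [4], total = 4
  t=7: active resources = [4, 2], total = 6
  t=8: active resources = [1, 2], total = 3
  t=9: active resources = [1, 2], total = 3
  t=10: active resources = [2], total = 2
Peak resource demand = 6

6


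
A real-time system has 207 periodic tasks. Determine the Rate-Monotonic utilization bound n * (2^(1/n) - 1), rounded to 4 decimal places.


Compute 2^(1/207) = 1.0033541497
Subtract 1: 1.0033541497 - 1 = 0.0033541497
Multiply by n: 207 * 0.0033541497 = 0.6943089879
Round to 4 dp: 0.6943

0.6943


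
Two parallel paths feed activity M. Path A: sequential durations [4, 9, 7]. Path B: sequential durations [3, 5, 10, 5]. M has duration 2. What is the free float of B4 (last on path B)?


ES(B4) = sum of predecessors on chain B = 18
EF(B4) = ES + duration = 18 + 5 = 23
Successor of B4 is M. ES(M) = max(sum(A), sum(B)) = max(20, 23) = 23
Free float = ES(successor) - EF(current) = 23 - 23 = 0

0


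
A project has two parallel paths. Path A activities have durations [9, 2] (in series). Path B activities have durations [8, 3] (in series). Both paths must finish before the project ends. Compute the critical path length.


Path A total = 9 + 2 = 11
Path B total = 8 + 3 = 11
Critical path = longest path = max(11, 11) = 11

11


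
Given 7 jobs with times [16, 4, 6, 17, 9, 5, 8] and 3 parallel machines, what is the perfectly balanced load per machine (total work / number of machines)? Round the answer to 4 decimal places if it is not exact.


Total processing time = 16 + 4 + 6 + 17 + 9 + 5 + 8 = 65
Number of machines = 3
Ideal balanced load = 65 / 3 = 21.6667

21.6667


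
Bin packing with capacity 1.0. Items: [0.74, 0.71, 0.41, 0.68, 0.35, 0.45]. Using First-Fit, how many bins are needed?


Place items sequentially using First-Fit:
  Item 0.74 -> new Bin 1
  Item 0.71 -> new Bin 2
  Item 0.41 -> new Bin 3
  Item 0.68 -> new Bin 4
  Item 0.35 -> Bin 3 (now 0.76)
  Item 0.45 -> new Bin 5
Total bins used = 5

5


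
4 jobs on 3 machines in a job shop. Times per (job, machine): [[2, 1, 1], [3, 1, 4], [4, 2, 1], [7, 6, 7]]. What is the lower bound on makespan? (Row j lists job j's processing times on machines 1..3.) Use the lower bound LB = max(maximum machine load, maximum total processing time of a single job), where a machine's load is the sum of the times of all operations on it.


Machine loads:
  Machine 1: 2 + 3 + 4 + 7 = 16
  Machine 2: 1 + 1 + 2 + 6 = 10
  Machine 3: 1 + 4 + 1 + 7 = 13
Max machine load = 16
Job totals:
  Job 1: 4
  Job 2: 8
  Job 3: 7
  Job 4: 20
Max job total = 20
Lower bound = max(16, 20) = 20

20


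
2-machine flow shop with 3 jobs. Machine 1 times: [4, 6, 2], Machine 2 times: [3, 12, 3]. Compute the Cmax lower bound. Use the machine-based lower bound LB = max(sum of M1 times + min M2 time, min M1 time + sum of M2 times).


LB1 = sum(M1 times) + min(M2 times) = 12 + 3 = 15
LB2 = min(M1 times) + sum(M2 times) = 2 + 18 = 20
Lower bound = max(LB1, LB2) = max(15, 20) = 20

20


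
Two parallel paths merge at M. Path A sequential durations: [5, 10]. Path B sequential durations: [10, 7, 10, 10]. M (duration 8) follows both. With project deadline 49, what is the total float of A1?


Forward pass: ES(A1) = sum of predecessors on chain A = 0
EF = ES + duration = 0 + 5 = 5
Backward pass: LF(M) = deadline = 49; LS(M) = 49 - 8 = 41
LF(A1) = LS(M) - sum(successors on chain A) = 41 - 10 = 31
LS = LF - duration = 31 - 5 = 26
Total float = LS - ES = 26 - 0 = 26

26


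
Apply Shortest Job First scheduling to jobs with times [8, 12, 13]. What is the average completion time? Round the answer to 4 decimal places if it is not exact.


SJF order (ascending): [8, 12, 13]
Completion times:
  Job 1: burst=8, C=8
  Job 2: burst=12, C=20
  Job 3: burst=13, C=33
Average completion = 61/3 = 20.3333

20.3333


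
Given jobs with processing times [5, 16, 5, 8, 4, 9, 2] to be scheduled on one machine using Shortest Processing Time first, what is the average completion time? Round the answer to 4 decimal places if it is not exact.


Sort jobs by processing time (SPT order): [2, 4, 5, 5, 8, 9, 16]
Compute completion times sequentially:
  Job 1: processing = 2, completes at 2
  Job 2: processing = 4, completes at 6
  Job 3: processing = 5, completes at 11
  Job 4: processing = 5, completes at 16
  Job 5: processing = 8, completes at 24
  Job 6: processing = 9, completes at 33
  Job 7: processing = 16, completes at 49
Sum of completion times = 141
Average completion time = 141/7 = 20.1429

20.1429


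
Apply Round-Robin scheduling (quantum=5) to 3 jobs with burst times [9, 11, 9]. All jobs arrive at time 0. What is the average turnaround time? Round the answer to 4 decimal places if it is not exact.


Time quantum = 5
Execution trace:
  J1 runs 5 units, time = 5
  J2 runs 5 units, time = 10
  J3 runs 5 units, time = 15
  J1 runs 4 units, time = 19
  J2 runs 5 units, time = 24
  J3 runs 4 units, time = 28
  J2 runs 1 units, time = 29
Finish times: [19, 29, 28]
Average turnaround = 76/3 = 25.3333

25.3333


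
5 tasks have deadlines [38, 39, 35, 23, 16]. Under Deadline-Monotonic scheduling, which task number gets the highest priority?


Sort tasks by relative deadline (ascending):
  Task 5: deadline = 16
  Task 4: deadline = 23
  Task 3: deadline = 35
  Task 1: deadline = 38
  Task 2: deadline = 39
Priority order (highest first): [5, 4, 3, 1, 2]
Highest priority task = 5

5


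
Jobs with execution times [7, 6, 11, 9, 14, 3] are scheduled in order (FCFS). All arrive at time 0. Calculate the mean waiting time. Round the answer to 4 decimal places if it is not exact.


FCFS order (as given): [7, 6, 11, 9, 14, 3]
Waiting times:
  Job 1: wait = 0
  Job 2: wait = 7
  Job 3: wait = 13
  Job 4: wait = 24
  Job 5: wait = 33
  Job 6: wait = 47
Sum of waiting times = 124
Average waiting time = 124/6 = 20.6667

20.6667


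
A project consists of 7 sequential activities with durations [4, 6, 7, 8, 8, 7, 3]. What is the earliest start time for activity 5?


Activity 5 starts after activities 1 through 4 complete.
Predecessor durations: [4, 6, 7, 8]
ES = 4 + 6 + 7 + 8 = 25

25


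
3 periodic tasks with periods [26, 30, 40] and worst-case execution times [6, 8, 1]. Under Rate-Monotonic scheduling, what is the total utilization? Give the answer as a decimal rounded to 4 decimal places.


Compute individual utilizations (exact fractions):
  Task 1: C/T = 6/26 = 3/13 (approx. 0.2308)
  Task 2: C/T = 8/30 = 4/15 (approx. 0.2667)
  Task 3: C/T = 1/40 (approx. 0.025)
Total utilization U = 3/13 + 4/15 + 1/40 = 163/312
Rounded to 4 decimal places: U = 0.5224
RM (Liu & Layland) bound for 3 tasks = 0.779763; compare with U = 163/312 (approx. 0.522436)
U <= bound, so schedulable by RM sufficient condition.

0.5224


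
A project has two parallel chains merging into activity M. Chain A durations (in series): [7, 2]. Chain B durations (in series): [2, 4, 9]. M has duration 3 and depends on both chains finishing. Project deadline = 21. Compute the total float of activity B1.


Forward pass: ES(B1) = sum of predecessors on chain B = 0
EF = ES + duration = 0 + 2 = 2
Backward pass: LF(M) = deadline = 21; LS(M) = 21 - 3 = 18
LF(B1) = LS(M) - sum(successors on chain B) = 18 - 13 = 5
LS = LF - duration = 5 - 2 = 3
Total float = LS - ES = 3 - 0 = 3

3


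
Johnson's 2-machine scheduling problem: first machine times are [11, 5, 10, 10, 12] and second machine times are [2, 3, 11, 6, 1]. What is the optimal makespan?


Apply Johnson's rule:
  Group 1 (a <= b): [(3, 10, 11)]
  Group 2 (a > b): [(4, 10, 6), (2, 5, 3), (1, 11, 2), (5, 12, 1)]
Optimal job order: [3, 4, 2, 1, 5]
Schedule:
  Job 3: M1 done at 10, M2 done at 21
  Job 4: M1 done at 20, M2 done at 27
  Job 2: M1 done at 25, M2 done at 30
  Job 1: M1 done at 36, M2 done at 38
  Job 5: M1 done at 48, M2 done at 49
Makespan = 49

49


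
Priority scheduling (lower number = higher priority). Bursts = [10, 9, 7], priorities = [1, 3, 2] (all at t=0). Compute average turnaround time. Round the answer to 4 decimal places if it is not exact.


Sort by priority (ascending = highest first):
Order: [(1, 10), (2, 7), (3, 9)]
Completion times:
  Priority 1, burst=10, C=10
  Priority 2, burst=7, C=17
  Priority 3, burst=9, C=26
Average turnaround = 53/3 = 17.6667

17.6667


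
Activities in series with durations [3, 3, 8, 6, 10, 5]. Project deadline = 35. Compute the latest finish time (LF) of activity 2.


LF(activity 2) = deadline - sum of successor durations
Successors: activities 3 through 6 with durations [8, 6, 10, 5]
Sum of successor durations = 29
LF = 35 - 29 = 6

6


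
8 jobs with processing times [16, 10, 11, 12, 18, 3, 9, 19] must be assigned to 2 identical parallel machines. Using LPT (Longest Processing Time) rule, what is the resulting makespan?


Sort jobs in decreasing order (LPT): [19, 18, 16, 12, 11, 10, 9, 3]
Assign each job to the least loaded machine:
  Machine 1: jobs [19, 12, 11, 9], load = 51
  Machine 2: jobs [18, 16, 10, 3], load = 47
Makespan = max load = 51

51


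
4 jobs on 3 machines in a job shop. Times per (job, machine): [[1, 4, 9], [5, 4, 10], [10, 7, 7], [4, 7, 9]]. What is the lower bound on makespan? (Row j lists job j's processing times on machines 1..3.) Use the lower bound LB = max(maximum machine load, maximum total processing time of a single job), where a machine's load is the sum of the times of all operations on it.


Machine loads:
  Machine 1: 1 + 5 + 10 + 4 = 20
  Machine 2: 4 + 4 + 7 + 7 = 22
  Machine 3: 9 + 10 + 7 + 9 = 35
Max machine load = 35
Job totals:
  Job 1: 14
  Job 2: 19
  Job 3: 24
  Job 4: 20
Max job total = 24
Lower bound = max(35, 24) = 35

35


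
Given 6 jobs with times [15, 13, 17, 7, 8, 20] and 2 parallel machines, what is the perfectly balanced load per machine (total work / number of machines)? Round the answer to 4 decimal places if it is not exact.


Total processing time = 15 + 13 + 17 + 7 + 8 + 20 = 80
Number of machines = 2
Ideal balanced load = 80 / 2 = 40.0

40.0


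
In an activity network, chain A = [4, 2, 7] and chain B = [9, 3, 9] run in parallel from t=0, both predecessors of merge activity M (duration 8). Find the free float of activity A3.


ES(A3) = sum of predecessors on chain A = 6
EF(A3) = ES + duration = 6 + 7 = 13
Successor of A3 is M. ES(M) = max(sum(A), sum(B)) = max(13, 21) = 21
Free float = ES(successor) - EF(current) = 21 - 13 = 8

8


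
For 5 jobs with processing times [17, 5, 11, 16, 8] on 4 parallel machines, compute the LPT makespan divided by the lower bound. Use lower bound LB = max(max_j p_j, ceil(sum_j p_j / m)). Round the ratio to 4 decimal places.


LPT order: [17, 16, 11, 8, 5]
Machine loads after assignment: [17, 16, 11, 13]
LPT makespan = 17
Lower bound = max(max_job, ceil(total/4)) = max(17, 15) = 17
Ratio = 17 / 17 = 1.0

1.0


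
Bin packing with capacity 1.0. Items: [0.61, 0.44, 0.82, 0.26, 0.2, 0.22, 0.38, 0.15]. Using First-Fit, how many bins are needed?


Place items sequentially using First-Fit:
  Item 0.61 -> new Bin 1
  Item 0.44 -> new Bin 2
  Item 0.82 -> new Bin 3
  Item 0.26 -> Bin 1 (now 0.87)
  Item 0.2 -> Bin 2 (now 0.64)
  Item 0.22 -> Bin 2 (now 0.86)
  Item 0.38 -> new Bin 4
  Item 0.15 -> Bin 3 (now 0.97)
Total bins used = 4

4


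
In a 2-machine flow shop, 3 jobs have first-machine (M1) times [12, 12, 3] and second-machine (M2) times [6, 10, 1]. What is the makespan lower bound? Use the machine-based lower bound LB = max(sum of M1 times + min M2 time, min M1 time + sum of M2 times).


LB1 = sum(M1 times) + min(M2 times) = 27 + 1 = 28
LB2 = min(M1 times) + sum(M2 times) = 3 + 17 = 20
Lower bound = max(LB1, LB2) = max(28, 20) = 28

28


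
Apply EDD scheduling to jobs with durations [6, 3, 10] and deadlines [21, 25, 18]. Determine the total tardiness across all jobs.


Sort by due date (EDD order): [(10, 18), (6, 21), (3, 25)]
Compute completion times and tardiness:
  Job 1: p=10, d=18, C=10, tardiness=max(0,10-18)=0
  Job 2: p=6, d=21, C=16, tardiness=max(0,16-21)=0
  Job 3: p=3, d=25, C=19, tardiness=max(0,19-25)=0
Total tardiness = 0

0


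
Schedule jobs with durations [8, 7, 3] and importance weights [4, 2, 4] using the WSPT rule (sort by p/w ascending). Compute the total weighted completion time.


Compute p/w ratios and sort ascending (WSPT): [(3, 4), (8, 4), (7, 2)]
Compute weighted completion times:
  Job (p=3,w=4): C=3, w*C=4*3=12
  Job (p=8,w=4): C=11, w*C=4*11=44
  Job (p=7,w=2): C=18, w*C=2*18=36
Total weighted completion time = 92

92


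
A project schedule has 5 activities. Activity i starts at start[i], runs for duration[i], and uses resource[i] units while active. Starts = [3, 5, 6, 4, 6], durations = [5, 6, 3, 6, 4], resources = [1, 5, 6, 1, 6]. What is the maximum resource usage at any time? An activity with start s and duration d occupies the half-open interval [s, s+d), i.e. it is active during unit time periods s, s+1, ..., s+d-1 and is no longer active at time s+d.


Each activity i is active on [start_i, start_i + duration_i).
Compute total resource usage per time slot:
  t=0: active resources = [], total = 0
  t=1: active resources = [], total = 0
  t=2: active resources = [], total = 0
  t=3: active resources = [1], total = 1
  t=4: active resources = [1, 1], total = 2
  t=5: active resources = [1, 5, 1], total = 7
  t=6: active resources = [1, 5, 6, 1, 6], total = 19
  t=7: active resources = [1, 5, 6, 1, 6], total = 19
  t=8: active resources = [5, 6, 1, 6], total = 18
  t=9: active resources = [5, 1, 6], total = 12
  t=10: active resources = [5], total = 5
Peak resource demand = 19

19


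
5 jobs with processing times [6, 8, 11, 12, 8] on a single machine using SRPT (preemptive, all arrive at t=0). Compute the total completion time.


Since all jobs arrive at t=0, SRPT equals SPT ordering.
SPT order: [6, 8, 8, 11, 12]
Completion times:
  Job 1: p=6, C=6
  Job 2: p=8, C=14
  Job 3: p=8, C=22
  Job 4: p=11, C=33
  Job 5: p=12, C=45
Total completion time = 6 + 14 + 22 + 33 + 45 = 120

120


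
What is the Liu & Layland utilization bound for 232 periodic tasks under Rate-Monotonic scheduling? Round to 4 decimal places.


Compute 2^(1/232) = 1.0029921710
Subtract 1: 1.0029921710 - 1 = 0.0029921710
Multiply by n: 232 * 0.0029921710 = 0.6941836720
Round to 4 dp: 0.6942

0.6942


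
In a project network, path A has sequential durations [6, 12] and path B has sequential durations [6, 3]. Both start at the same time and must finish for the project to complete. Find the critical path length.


Path A total = 6 + 12 = 18
Path B total = 6 + 3 = 9
Critical path = longest path = max(18, 9) = 18

18


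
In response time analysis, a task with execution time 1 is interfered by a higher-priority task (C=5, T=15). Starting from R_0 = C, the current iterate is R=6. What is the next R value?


R_next = C + ceil(R_prev / T_hp) * C_hp
ceil(6 / 15) = ceil(0.4) = 1
Interference = 1 * 5 = 5
R_next = 1 + 5 = 6
R_next = R_prev, so the iteration has converged (response time = 6).

6


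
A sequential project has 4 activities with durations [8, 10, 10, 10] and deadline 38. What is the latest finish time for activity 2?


LF(activity 2) = deadline - sum of successor durations
Successors: activities 3 through 4 with durations [10, 10]
Sum of successor durations = 20
LF = 38 - 20 = 18

18


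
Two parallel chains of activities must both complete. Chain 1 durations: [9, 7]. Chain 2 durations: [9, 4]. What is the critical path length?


Path A total = 9 + 7 = 16
Path B total = 9 + 4 = 13
Critical path = longest path = max(16, 13) = 16

16


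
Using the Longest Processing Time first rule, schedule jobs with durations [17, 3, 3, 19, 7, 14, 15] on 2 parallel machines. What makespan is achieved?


Sort jobs in decreasing order (LPT): [19, 17, 15, 14, 7, 3, 3]
Assign each job to the least loaded machine:
  Machine 1: jobs [19, 14, 3, 3], load = 39
  Machine 2: jobs [17, 15, 7], load = 39
Makespan = max load = 39

39


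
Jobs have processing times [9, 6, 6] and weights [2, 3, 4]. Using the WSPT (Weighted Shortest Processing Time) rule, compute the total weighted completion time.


Compute p/w ratios and sort ascending (WSPT): [(6, 4), (6, 3), (9, 2)]
Compute weighted completion times:
  Job (p=6,w=4): C=6, w*C=4*6=24
  Job (p=6,w=3): C=12, w*C=3*12=36
  Job (p=9,w=2): C=21, w*C=2*21=42
Total weighted completion time = 102

102


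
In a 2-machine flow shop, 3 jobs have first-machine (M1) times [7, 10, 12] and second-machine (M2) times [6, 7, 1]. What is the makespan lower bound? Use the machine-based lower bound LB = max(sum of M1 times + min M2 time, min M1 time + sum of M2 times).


LB1 = sum(M1 times) + min(M2 times) = 29 + 1 = 30
LB2 = min(M1 times) + sum(M2 times) = 7 + 14 = 21
Lower bound = max(LB1, LB2) = max(30, 21) = 30

30


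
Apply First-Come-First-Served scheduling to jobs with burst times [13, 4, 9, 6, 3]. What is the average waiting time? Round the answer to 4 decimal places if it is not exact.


FCFS order (as given): [13, 4, 9, 6, 3]
Waiting times:
  Job 1: wait = 0
  Job 2: wait = 13
  Job 3: wait = 17
  Job 4: wait = 26
  Job 5: wait = 32
Sum of waiting times = 88
Average waiting time = 88/5 = 17.6

17.6


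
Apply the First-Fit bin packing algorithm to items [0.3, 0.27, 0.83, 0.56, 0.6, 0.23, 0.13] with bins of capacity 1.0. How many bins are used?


Place items sequentially using First-Fit:
  Item 0.3 -> new Bin 1
  Item 0.27 -> Bin 1 (now 0.57)
  Item 0.83 -> new Bin 2
  Item 0.56 -> new Bin 3
  Item 0.6 -> new Bin 4
  Item 0.23 -> Bin 1 (now 0.8)
  Item 0.13 -> Bin 1 (now 0.93)
Total bins used = 4

4


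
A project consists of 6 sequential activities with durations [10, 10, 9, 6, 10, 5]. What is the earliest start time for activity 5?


Activity 5 starts after activities 1 through 4 complete.
Predecessor durations: [10, 10, 9, 6]
ES = 10 + 10 + 9 + 6 = 35

35


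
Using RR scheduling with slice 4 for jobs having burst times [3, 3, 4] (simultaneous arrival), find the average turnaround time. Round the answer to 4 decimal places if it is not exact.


Time quantum = 4
Execution trace:
  J1 runs 3 units, time = 3
  J2 runs 3 units, time = 6
  J3 runs 4 units, time = 10
Finish times: [3, 6, 10]
Average turnaround = 19/3 = 6.3333

6.3333


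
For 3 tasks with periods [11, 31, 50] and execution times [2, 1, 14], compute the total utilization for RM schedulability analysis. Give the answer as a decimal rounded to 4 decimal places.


Compute individual utilizations (exact fractions):
  Task 1: C/T = 2/11 (approx. 0.1818)
  Task 2: C/T = 1/31 (approx. 0.0323)
  Task 3: C/T = 14/50 = 7/25 (approx. 0.28)
Total utilization U = 2/11 + 1/31 + 7/25 = 4212/8525
Rounded to 4 decimal places: U = 0.4941
RM (Liu & Layland) bound for 3 tasks = 0.779763; compare with U = 4212/8525 (approx. 0.494076)
U <= bound, so schedulable by RM sufficient condition.

0.4941


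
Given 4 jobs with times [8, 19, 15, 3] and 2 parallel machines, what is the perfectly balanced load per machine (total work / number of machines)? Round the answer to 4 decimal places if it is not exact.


Total processing time = 8 + 19 + 15 + 3 = 45
Number of machines = 2
Ideal balanced load = 45 / 2 = 22.5

22.5


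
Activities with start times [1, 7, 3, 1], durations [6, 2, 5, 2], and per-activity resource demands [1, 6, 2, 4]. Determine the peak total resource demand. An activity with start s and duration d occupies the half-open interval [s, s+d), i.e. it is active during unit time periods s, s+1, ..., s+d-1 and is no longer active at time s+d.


Each activity i is active on [start_i, start_i + duration_i).
Compute total resource usage per time slot:
  t=0: active resources = [], total = 0
  t=1: active resources = [1, 4], total = 5
  t=2: active resources = [1, 4], total = 5
  t=3: active resources = [1, 2], total = 3
  t=4: active resources = [1, 2], total = 3
  t=5: active resources = [1, 2], total = 3
  t=6: active resources = [1, 2], total = 3
  t=7: active resources = [6, 2], total = 8
  t=8: active resources = [6], total = 6
Peak resource demand = 8

8


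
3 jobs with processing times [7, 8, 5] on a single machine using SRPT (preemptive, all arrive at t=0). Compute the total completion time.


Since all jobs arrive at t=0, SRPT equals SPT ordering.
SPT order: [5, 7, 8]
Completion times:
  Job 1: p=5, C=5
  Job 2: p=7, C=12
  Job 3: p=8, C=20
Total completion time = 5 + 12 + 20 = 37

37


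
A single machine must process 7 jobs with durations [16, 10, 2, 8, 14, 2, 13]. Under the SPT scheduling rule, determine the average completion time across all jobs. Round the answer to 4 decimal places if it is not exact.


Sort jobs by processing time (SPT order): [2, 2, 8, 10, 13, 14, 16]
Compute completion times sequentially:
  Job 1: processing = 2, completes at 2
  Job 2: processing = 2, completes at 4
  Job 3: processing = 8, completes at 12
  Job 4: processing = 10, completes at 22
  Job 5: processing = 13, completes at 35
  Job 6: processing = 14, completes at 49
  Job 7: processing = 16, completes at 65
Sum of completion times = 189
Average completion time = 189/7 = 27.0

27.0


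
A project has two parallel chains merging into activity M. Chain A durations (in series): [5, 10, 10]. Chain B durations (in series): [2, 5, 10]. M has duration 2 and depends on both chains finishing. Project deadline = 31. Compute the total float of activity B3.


Forward pass: ES(B3) = sum of predecessors on chain B = 7
EF = ES + duration = 7 + 10 = 17
Backward pass: LF(M) = deadline = 31; LS(M) = 31 - 2 = 29
LF(B3) = LS(M) - sum(successors on chain B) = 29 - 0 = 29
LS = LF - duration = 29 - 10 = 19
Total float = LS - ES = 19 - 7 = 12

12


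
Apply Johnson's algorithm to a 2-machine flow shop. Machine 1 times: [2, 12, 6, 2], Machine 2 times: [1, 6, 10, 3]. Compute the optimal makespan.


Apply Johnson's rule:
  Group 1 (a <= b): [(4, 2, 3), (3, 6, 10)]
  Group 2 (a > b): [(2, 12, 6), (1, 2, 1)]
Optimal job order: [4, 3, 2, 1]
Schedule:
  Job 4: M1 done at 2, M2 done at 5
  Job 3: M1 done at 8, M2 done at 18
  Job 2: M1 done at 20, M2 done at 26
  Job 1: M1 done at 22, M2 done at 27
Makespan = 27

27
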